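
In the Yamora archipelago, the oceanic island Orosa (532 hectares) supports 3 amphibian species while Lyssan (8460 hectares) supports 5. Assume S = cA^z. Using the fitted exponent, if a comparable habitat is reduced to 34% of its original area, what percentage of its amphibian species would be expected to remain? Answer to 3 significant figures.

z = ln(5/3) / ln(8460/532) = 0.5108 / 2.7665 = 0.1846
S_new/S_old = (A_new/A_old)^z = 0.34^0.1846 = exp(0.1846 × -1.0788) = 0.8194

81.9%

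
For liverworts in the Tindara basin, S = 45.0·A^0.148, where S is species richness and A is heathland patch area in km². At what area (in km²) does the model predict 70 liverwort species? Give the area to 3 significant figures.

19.8 km²

70 = 45 × A^0.148  ⇒  A^0.148 = 70/45 = 1.556
ln A = ln(1.556) / 0.148 = 0.4418 / 0.148 = 2.9854
A = e^2.9854 ≈ 19.79 km²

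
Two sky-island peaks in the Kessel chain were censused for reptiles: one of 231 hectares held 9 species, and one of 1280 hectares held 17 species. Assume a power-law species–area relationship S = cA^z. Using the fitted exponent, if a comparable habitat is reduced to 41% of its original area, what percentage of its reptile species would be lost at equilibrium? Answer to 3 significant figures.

z = ln(17/9) / ln(1280/231) = 0.6360 / 1.7122 = 0.3714
S_new/S_old = (A_new/A_old)^z = 0.41^0.3714 = exp(0.3714 × -0.8916) = 0.7181
Fraction lost = 1 − 0.7181 = 0.2819

28.2%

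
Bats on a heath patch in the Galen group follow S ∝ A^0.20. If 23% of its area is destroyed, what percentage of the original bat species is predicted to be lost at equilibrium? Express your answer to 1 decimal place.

S_new/S_old = (A_new/A_old)^z = 0.77^0.2
= exp(0.2 × ln 0.77) = exp(0.2 × -0.2614) = exp(-0.0523) ≈ 0.9491
Fraction lost = 1 − 0.9491 = 0.05093

5.1%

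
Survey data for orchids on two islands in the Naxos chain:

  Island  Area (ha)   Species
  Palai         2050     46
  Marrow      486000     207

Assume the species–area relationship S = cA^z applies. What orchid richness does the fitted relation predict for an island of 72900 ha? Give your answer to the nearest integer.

z = ln(207/46) / ln(486000/2050) = 1.5041 / 5.4684 = 0.2751
c = 46 / 2050^0.2751 = 46 / 8.145 = 5.648
S₃ = 5.648 × 72900^0.2751 = 5.648 × 21.75 ≈ 122.8

123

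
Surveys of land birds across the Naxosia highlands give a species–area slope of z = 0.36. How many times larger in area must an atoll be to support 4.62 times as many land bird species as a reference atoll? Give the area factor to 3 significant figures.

70.2

(A₂/A₁)^0.36 = 4.62, so A₂/A₁ = 4.62^(1/0.36) = 4.62^2.778
ln(A₂/A₁) = ln 4.62 / 0.36 = 1.5304 / 0.36 = 4.2511
A₂/A₁ = e^4.2511 ≈ 70.18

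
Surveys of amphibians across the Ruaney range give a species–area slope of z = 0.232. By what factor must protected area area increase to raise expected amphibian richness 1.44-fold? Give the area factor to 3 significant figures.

4.82

(A₂/A₁)^0.232 = 1.44, so A₂/A₁ = 1.44^(1/0.232) = 1.44^4.31
ln(A₂/A₁) = ln 1.44 / 0.232 = 0.3646 / 0.232 = 1.5717
A₂/A₁ = e^1.5717 ≈ 4.815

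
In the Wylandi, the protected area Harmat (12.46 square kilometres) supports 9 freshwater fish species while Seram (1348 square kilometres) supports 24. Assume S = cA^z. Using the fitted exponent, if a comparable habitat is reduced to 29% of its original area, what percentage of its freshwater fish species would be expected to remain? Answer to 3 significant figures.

z = ln(24/9) / ln(1348/12.46) = 0.9808 / 4.6839 = 0.2094
S_new/S_old = (A_new/A_old)^z = 0.29^0.2094 = exp(0.2094 × -1.2379) = 0.7717

77.2%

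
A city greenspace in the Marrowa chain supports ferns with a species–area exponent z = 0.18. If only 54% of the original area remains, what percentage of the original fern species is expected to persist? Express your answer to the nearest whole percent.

S_new/S_old = (A_new/A_old)^z = 0.54^0.18
= exp(0.18 × ln 0.54) = exp(0.18 × -0.6162) = exp(-0.1109) ≈ 0.895

90%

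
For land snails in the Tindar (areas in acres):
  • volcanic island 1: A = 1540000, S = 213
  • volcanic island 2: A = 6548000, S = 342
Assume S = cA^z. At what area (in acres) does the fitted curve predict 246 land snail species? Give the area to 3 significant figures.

2390000 acres

z = ln(342/213) / ln(6548000/1540000) = 0.4735 / 1.4474 = 0.3272
c = 213 / 1540000^0.3272 = 213 / 105.8 = 2.014
A = (246/2.014)^(1/0.3272) ⇒ ln A = ln(122.1)/0.3272 = 14.6876
A = e^14.6876 ≈ 2391831 acres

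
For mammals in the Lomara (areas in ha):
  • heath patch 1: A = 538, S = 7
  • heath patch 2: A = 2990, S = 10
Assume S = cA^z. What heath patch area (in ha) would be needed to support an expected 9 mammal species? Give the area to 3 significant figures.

z = ln(10/7) / ln(2990/538) = 0.3567 / 1.7152 = 0.2080
c = 7 / 538^0.2080 = 7 / 3.697 = 1.893
A = (9/1.893)^(1/0.2080) ⇒ ln A = ln(4.754)/0.2080 = 7.4964
A = e^7.4964 ≈ 1801 ha

1800 ha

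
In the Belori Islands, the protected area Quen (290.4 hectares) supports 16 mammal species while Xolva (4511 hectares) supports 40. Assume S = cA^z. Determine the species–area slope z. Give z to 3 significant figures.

0.334

Taking logs: ln S = ln c + z ln A, so z = (ln S₂ − ln S₁)/(ln A₂ − ln A₁).
z = ln(40/16) / ln(4511/290.4) = ln(2.5) / ln(15.53) = 0.9163 / 2.7430 = 0.3340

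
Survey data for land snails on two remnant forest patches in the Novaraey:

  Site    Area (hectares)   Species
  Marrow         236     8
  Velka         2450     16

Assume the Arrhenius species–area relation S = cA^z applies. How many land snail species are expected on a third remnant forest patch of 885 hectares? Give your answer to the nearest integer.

12

z = ln(16/8) / ln(2450/236) = 0.6931 / 2.3400 = 0.2962
c = 8 / 236^0.2962 = 8 / 5.045 = 1.586
S₃ = 1.586 × 885^0.2962 = 1.586 × 7.463 ≈ 11.83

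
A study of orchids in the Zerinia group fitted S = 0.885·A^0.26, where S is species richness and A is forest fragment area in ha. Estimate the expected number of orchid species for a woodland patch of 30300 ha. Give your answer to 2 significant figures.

13

S = 0.885 × 30300^0.26 = 0.885 × 14.63 ≈ 12.95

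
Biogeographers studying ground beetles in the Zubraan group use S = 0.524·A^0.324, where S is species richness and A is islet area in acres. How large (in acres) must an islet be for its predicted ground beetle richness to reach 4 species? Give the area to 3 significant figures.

530 acres

4 = 0.524 × A^0.324  ⇒  A^0.324 = 4/0.524 = 7.634
ln A = ln(7.634) / 0.324 = 2.0326 / 0.324 = 6.2733
A = e^6.2733 ≈ 530.2 acres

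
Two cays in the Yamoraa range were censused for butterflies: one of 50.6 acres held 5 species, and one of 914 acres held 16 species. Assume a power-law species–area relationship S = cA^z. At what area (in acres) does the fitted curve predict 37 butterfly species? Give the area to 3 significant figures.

z = ln(16/5) / ln(914/50.6) = 1.1632 / 2.8939 = 0.4019
c = 5 / 50.6^0.4019 = 5 / 4.841 = 1.033
A = (37/1.033)^(1/0.4019) ⇒ ln A = ln(35.83)/0.4019 = 8.9036
A = e^8.9036 ≈ 7358 acres

7360 acres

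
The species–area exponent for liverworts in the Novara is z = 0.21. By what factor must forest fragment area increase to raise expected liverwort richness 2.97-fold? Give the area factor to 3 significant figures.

(A₂/A₁)^0.21 = 2.97, so A₂/A₁ = 2.97^(1/0.21) = 2.97^4.762
ln(A₂/A₁) = ln 2.97 / 0.21 = 1.0886 / 0.21 = 5.1836
A₂/A₁ = e^5.1836 ≈ 178.3

178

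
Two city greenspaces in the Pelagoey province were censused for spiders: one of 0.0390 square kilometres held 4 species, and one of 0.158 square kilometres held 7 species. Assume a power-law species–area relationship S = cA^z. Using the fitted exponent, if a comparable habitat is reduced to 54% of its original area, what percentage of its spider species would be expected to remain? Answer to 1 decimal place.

78.2%

z = ln(7/4) / ln(0.158/0.039) = 0.5596 / 1.3990 = 0.4000
S_new/S_old = (A_new/A_old)^z = 0.54^0.4000 = exp(0.4000 × -0.6162) = 0.7816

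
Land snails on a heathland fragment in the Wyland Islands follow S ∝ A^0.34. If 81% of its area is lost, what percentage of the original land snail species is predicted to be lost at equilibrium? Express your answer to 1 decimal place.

S_new/S_old = (A_new/A_old)^z = 0.19^0.34
= exp(0.34 × ln 0.19) = exp(0.34 × -1.6607) = exp(-0.5646) ≈ 0.5686
Fraction lost = 1 − 0.5686 = 0.4314

43.1%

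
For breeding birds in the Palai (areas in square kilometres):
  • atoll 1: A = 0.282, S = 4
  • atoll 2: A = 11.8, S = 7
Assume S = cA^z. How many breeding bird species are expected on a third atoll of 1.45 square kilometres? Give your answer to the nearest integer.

z = ln(7/4) / ln(11.8/0.282) = 0.5596 / 3.7339 = 0.1499
c = 4 / 0.282^0.1499 = 4 / 0.8272 = 4.836
S₃ = 4.836 × 1.45^0.1499 = 4.836 × 1.057 ≈ 5.113

5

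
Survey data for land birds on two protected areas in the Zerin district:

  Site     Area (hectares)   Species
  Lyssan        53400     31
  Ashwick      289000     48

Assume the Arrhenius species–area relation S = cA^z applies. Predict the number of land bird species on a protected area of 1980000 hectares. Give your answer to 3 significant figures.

z = ln(48/31) / ln(289000/53400) = 0.4372 / 1.6886 = 0.2589
c = 31 / 53400^0.2589 = 31 / 16.75 = 1.851
S₃ = 1.851 × 1980000^0.2589 = 1.851 × 42.69 ≈ 79

79.0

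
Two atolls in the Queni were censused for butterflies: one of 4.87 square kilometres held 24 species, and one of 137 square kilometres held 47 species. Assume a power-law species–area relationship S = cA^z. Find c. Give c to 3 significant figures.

17.4

z = ln(S₂/S₁) / ln(A₂/A₁) = ln(47/24) / ln(137/4.87) = 0.6721 / 3.3369 = 0.2014
c = S₁ / A₁^z = 24 / 4.87^0.2014 = 24 / 1.376 = 17.45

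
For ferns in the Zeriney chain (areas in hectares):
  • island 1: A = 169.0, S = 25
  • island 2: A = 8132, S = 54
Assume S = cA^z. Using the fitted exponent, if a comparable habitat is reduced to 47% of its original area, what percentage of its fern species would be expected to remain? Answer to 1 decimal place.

86.1%

z = ln(54/25) / ln(8132/169) = 0.7701 / 3.8737 = 0.1988
S_new/S_old = (A_new/A_old)^z = 0.47^0.1988 = exp(0.1988 × -0.7550) = 0.8606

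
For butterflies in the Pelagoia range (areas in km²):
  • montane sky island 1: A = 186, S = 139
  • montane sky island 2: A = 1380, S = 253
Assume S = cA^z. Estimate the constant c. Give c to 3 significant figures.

29.2

z = ln(S₂/S₁) / ln(A₂/A₁) = ln(253/139) / ln(1380/186) = 0.5989 / 2.0041 = 0.2988
c = S₁ / A₁^z = 139 / 186^0.2988 = 139 / 4.767 = 29.16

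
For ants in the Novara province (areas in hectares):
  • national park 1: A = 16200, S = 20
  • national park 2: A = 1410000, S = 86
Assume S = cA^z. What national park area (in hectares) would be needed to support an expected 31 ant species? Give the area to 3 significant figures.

z = ln(86/20) / ln(1410000/16200) = 1.4586 / 4.4663 = 0.3266
c = 20 / 16200^0.3266 = 20 / 23.7 = 0.8439
A = (31/0.8439)^(1/0.3266) ⇒ ln A = ln(36.73)/0.3266 = 11.0347
A = e^11.0347 ≈ 61989 hectares

62000 hectares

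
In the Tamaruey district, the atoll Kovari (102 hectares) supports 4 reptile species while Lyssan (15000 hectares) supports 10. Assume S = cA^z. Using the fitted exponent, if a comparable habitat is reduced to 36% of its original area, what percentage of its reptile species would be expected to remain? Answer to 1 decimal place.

z = ln(10/4) / ln(15000/102) = 0.9163 / 4.9908 = 0.1836
S_new/S_old = (A_new/A_old)^z = 0.36^0.1836 = exp(0.1836 × -1.0217) = 0.829

82.9%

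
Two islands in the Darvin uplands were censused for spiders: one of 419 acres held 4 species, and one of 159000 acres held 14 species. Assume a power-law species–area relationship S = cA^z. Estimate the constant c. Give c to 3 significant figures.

z = ln(S₂/S₁) / ln(A₂/A₁) = ln(14/4) / ln(159000/419) = 1.2528 / 5.9388 = 0.2109
c = S₁ / A₁^z = 4 / 419^0.2109 = 4 / 3.574 = 1.119

1.12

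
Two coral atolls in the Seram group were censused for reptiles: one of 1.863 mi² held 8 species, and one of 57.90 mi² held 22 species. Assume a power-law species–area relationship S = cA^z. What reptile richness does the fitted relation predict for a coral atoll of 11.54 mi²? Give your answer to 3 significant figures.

z = ln(22/8) / ln(57.9/1.863) = 1.0116 / 3.4365 = 0.2944
c = 8 / 1.863^0.2944 = 8 / 1.201 = 6.661
S₃ = 6.661 × 11.54^0.2944 = 6.661 × 2.054 ≈ 13.68

13.7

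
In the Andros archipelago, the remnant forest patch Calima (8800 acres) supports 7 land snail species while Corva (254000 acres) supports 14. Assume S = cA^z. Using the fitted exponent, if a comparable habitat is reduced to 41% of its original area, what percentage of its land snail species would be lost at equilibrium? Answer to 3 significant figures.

z = ln(14/7) / ln(254000/8800) = 0.6931 / 3.3626 = 0.2061
S_new/S_old = (A_new/A_old)^z = 0.41^0.2061 = exp(0.2061 × -0.8916) = 0.8321
Fraction lost = 1 − 0.8321 = 0.1679

16.8%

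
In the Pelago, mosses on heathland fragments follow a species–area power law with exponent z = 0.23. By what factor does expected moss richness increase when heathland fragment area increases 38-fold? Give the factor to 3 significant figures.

2.31

S₂/S₁ = (A₂/A₁)^z = 38^0.23
ln(S₂/S₁) = 0.23 × ln 38 = 0.23 × 3.6376 = 0.8366
S₂/S₁ = e^0.8366 ≈ 2.309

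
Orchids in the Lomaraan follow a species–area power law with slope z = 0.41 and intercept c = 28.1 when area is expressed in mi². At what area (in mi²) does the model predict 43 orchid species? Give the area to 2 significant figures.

2.8 mi²

43 = 28.1 × A^0.41  ⇒  A^0.41 = 43/28.1 = 1.53
ln A = ln(1.53) / 0.41 = 0.4254 / 0.41 = 1.0376
A = e^1.0376 ≈ 2.823 mi²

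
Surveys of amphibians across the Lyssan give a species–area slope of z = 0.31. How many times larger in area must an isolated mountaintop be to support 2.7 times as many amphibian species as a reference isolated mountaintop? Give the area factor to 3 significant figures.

24.6

(A₂/A₁)^0.31 = 2.7, so A₂/A₁ = 2.7^(1/0.31) = 2.7^3.226
ln(A₂/A₁) = ln 2.7 / 0.31 = 0.9933 / 0.31 = 3.2040
A₂/A₁ = e^3.2040 ≈ 24.63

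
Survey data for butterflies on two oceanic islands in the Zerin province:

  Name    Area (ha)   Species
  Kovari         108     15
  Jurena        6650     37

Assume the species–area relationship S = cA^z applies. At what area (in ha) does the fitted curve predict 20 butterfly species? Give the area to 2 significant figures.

z = ln(37/15) / ln(6650/108) = 0.9029 / 4.1202 = 0.2191
c = 15 / 108^0.2191 = 15 / 2.79 = 5.377
A = (20/5.377)^(1/0.2191) ⇒ ln A = ln(3.72)/0.2191 = 5.9950
A = e^5.9950 ≈ 401.4 ha

400 ha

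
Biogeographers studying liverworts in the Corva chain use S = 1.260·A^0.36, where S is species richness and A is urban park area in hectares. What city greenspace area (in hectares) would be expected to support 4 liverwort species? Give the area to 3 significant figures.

4 = 1.26 × A^0.36  ⇒  A^0.36 = 4/1.26 = 3.175
ln A = ln(3.175) / 0.36 = 1.1552 / 0.36 = 3.2088
A = e^3.2088 ≈ 24.75 hectares

24.8 hectares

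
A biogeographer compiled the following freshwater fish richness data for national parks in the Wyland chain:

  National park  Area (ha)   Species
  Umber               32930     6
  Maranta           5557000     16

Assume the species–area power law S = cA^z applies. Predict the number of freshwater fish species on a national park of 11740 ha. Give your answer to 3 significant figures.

4.93

z = ln(16/6) / ln(5557000/32930) = 0.9808 / 5.1284 = 0.1913
c = 6 / 32930^0.1913 = 6 / 7.311 = 0.8206
S₃ = 0.8206 × 11740^0.1913 = 0.8206 × 6.003 ≈ 4.926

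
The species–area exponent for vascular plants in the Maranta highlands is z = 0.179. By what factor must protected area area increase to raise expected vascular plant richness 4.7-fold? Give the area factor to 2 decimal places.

5685.08

(A₂/A₁)^0.179 = 4.7, so A₂/A₁ = 4.7^(1/0.179) = 4.7^5.587
ln(A₂/A₁) = ln 4.7 / 0.179 = 1.5476 / 0.179 = 8.6456
A₂/A₁ = e^8.6456 ≈ 5685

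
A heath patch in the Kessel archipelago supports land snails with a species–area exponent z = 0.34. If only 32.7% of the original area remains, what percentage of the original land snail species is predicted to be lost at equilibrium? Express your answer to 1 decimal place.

31.6%

S_new/S_old = (A_new/A_old)^z = 0.327^0.34
= exp(0.34 × ln 0.327) = exp(0.34 × -1.1178) = exp(-0.3801) ≈ 0.6838
Fraction lost = 1 − 0.6838 = 0.3162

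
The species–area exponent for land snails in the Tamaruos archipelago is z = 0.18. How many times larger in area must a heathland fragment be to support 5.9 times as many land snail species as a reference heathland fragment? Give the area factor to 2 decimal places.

(A₂/A₁)^0.18 = 5.9, so A₂/A₁ = 5.9^(1/0.18) = 5.9^5.556
ln(A₂/A₁) = ln 5.9 / 0.18 = 1.7750 / 0.18 = 9.8608
A₂/A₁ = e^9.8608 ≈ 19165

19165.10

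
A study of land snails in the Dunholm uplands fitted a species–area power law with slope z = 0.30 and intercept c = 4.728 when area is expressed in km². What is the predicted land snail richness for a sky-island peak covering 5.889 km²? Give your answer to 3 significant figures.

S = 4.728 × 5.889^0.3
ln S = ln 4.728 + 0.3 × ln 5.889 = 1.5535 + 0.3 × 1.7731 = 2.0854
S = e^2.0854 ≈ 8.048

8.05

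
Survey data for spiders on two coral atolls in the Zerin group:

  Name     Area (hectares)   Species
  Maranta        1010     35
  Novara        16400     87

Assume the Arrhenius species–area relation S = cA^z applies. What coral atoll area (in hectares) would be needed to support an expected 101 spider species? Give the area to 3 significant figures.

25900 hectares

z = ln(87/35) / ln(16400/1010) = 0.9106 / 2.7873 = 0.3267
c = 35 / 1010^0.3267 = 35 / 9.582 = 3.653
A = (101/3.653)^(1/0.3267) ⇒ ln A = ln(27.65)/0.3267 = 10.1618
A = e^10.1618 ≈ 25895 hectares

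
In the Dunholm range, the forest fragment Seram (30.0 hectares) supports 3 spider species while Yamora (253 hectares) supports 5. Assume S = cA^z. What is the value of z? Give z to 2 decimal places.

Taking logs: ln S = ln c + z ln A, so z = (ln S₂ − ln S₁)/(ln A₂ − ln A₁).
z = ln(5/3) / ln(253/30) = ln(1.667) / ln(8.433) = 0.5108 / 2.1322 = 0.2396

0.24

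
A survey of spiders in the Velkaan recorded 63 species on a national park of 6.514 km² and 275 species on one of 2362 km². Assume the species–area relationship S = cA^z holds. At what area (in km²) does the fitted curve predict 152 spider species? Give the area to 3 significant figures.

z = ln(275/63) / ln(2362/6.514) = 1.4736 / 5.8933 = 0.2501
c = 63 / 6.514^0.2501 = 63 / 1.598 = 39.43
A = (152/39.43)^(1/0.2501) ⇒ ln A = ln(3.855)/0.2501 = 5.3962
A = e^5.3962 ≈ 220.6 km²

221 km²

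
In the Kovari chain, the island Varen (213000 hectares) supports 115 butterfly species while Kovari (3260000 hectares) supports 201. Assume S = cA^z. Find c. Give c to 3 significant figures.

9.34

z = ln(S₂/S₁) / ln(A₂/A₁) = ln(201/115) / ln(3260000/213000) = 0.5584 / 2.7282 = 0.2047
c = S₁ / A₁^z = 115 / 213000^0.2047 = 115 / 12.32 = 9.336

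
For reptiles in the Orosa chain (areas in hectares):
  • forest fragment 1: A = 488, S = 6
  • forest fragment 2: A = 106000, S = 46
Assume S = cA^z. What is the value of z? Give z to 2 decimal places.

Taking logs: ln S = ln c + z ln A, so z = (ln S₂ − ln S₁)/(ln A₂ − ln A₁).
z = ln(46/6) / ln(106000/488) = ln(7.667) / ln(217.2) = 2.0369 / 5.3809 = 0.3785

0.38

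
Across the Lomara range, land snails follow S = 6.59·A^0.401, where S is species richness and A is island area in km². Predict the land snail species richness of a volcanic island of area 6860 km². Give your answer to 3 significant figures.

228

S = 6.59 × 6860^0.401 = 6.59 × 34.54 ≈ 227.6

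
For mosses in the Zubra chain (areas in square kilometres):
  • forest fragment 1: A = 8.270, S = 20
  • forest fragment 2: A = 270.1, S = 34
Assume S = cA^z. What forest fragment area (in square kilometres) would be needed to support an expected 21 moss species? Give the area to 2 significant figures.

11 square kilometres

z = ln(34/20) / ln(270.1/8.27) = 0.5306 / 3.4862 = 0.1522
c = 20 / 8.27^0.1522 = 20 / 1.379 = 14.5
A = (21/14.5)^(1/0.1522) ⇒ ln A = ln(1.448)/0.1522 = 2.4332
A = e^2.4332 ≈ 11.4 square kilometres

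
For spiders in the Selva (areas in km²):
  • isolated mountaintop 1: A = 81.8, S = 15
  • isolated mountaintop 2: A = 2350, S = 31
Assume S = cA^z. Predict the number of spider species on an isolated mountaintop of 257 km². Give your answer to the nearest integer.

z = ln(31/15) / ln(2350/81.8) = 0.7259 / 3.3579 = 0.2162
c = 15 / 81.8^0.2162 = 15 / 2.591 = 5.789
S₃ = 5.789 × 257^0.2162 = 5.789 × 3.319 ≈ 19.21

19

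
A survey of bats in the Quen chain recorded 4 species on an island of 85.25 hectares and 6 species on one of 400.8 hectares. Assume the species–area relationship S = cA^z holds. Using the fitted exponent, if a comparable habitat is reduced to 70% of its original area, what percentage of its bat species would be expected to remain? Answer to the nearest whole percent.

z = ln(6/4) / ln(400.8/85.25) = 0.4055 / 1.5479 = 0.2619
S_new/S_old = (A_new/A_old)^z = 0.7^0.2619 = exp(0.2619 × -0.3567) = 0.9108

91%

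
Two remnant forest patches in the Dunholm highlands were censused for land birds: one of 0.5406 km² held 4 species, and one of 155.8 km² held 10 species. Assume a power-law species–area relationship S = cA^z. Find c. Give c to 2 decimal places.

4.42

z = ln(S₂/S₁) / ln(A₂/A₁) = ln(10/4) / ln(155.8/0.5406) = 0.9163 / 5.6636 = 0.1618
c = S₁ / A₁^z = 4 / 0.5406^0.1618 = 4 / 0.9053 = 4.419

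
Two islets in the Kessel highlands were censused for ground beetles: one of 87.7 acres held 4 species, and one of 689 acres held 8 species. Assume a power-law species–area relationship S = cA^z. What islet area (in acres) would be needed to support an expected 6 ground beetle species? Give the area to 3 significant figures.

293 acres

z = ln(8/4) / ln(689/87.7) = 0.6931 / 2.0613 = 0.3363
c = 4 / 87.7^0.3363 = 4 / 4.502 = 0.8886
A = (6/0.8886)^(1/0.3363) ⇒ ln A = ln(6.752)/0.3363 = 5.6797
A = e^5.6797 ≈ 292.9 acres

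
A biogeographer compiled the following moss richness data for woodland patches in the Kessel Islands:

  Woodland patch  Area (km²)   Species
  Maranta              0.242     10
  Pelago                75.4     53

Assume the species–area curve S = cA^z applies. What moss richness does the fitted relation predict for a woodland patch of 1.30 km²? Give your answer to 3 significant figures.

16.3

z = ln(53/10) / ln(75.4/0.242) = 1.6677 / 5.7416 = 0.2905
c = 10 / 0.242^0.2905 = 10 / 0.6623 = 15.1
S₃ = 15.1 × 1.3^0.2905 = 15.1 × 1.079 ≈ 16.3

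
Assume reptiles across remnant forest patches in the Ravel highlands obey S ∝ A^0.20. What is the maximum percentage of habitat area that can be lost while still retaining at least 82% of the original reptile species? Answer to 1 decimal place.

Need (A_new/A_old)^0.2 = 0.82, so A_new/A_old = 0.82^(1/0.2) = 0.82^5
ln(A_new/A_old) = ln 0.82 / 0.2 = -0.1985 / 0.2 = -0.9923
A_new/A_old = e^-0.9923 ≈ 0.3707
Fraction that can be lost = 1 − 0.3707 = 0.6293

62.9%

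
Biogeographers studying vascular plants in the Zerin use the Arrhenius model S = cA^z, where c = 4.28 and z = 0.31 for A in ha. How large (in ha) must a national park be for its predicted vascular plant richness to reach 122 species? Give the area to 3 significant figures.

122 = 4.28 × A^0.31  ⇒  A^0.31 = 122/4.28 = 28.5
ln A = ln(28.5) / 0.31 = 3.3501 / 0.31 = 10.8067
A = e^10.8067 ≈ 49349 ha

49300 ha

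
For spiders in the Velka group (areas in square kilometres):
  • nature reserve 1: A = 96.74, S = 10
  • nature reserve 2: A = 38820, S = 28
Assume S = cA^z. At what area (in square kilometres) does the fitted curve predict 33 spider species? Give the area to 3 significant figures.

101000 square kilometres

z = ln(28/10) / ln(38820/96.74) = 1.0296 / 5.9947 = 0.1718
c = 10 / 96.74^0.1718 = 10 / 2.193 = 4.56
A = (33/4.56)^(1/0.1718) ⇒ ln A = ln(7.237)/0.1718 = 11.5233
A = e^11.5233 ≈ 101043 square kilometres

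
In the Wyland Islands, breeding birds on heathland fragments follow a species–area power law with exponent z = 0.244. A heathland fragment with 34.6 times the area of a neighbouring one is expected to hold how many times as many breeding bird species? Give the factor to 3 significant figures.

S₂/S₁ = (A₂/A₁)^z = 34.6^0.244
ln(S₂/S₁) = 0.244 × ln 34.6 = 0.244 × 3.5439 = 0.8647
S₂/S₁ = e^0.8647 ≈ 2.374

2.37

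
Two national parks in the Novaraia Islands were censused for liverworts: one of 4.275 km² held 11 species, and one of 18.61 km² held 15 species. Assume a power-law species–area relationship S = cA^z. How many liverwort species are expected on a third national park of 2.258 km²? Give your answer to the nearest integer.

z = ln(15/11) / ln(18.61/4.275) = 0.3102 / 1.4709 = 0.2109
c = 11 / 4.275^0.2109 = 11 / 1.358 = 8.098
S₃ = 8.098 × 2.258^0.2109 = 8.098 × 1.187 ≈ 9.615

10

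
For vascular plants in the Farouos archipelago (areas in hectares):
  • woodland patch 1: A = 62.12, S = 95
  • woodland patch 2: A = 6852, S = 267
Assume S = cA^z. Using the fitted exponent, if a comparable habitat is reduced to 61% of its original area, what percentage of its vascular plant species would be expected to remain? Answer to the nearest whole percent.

z = ln(267/95) / ln(6852/62.12) = 1.0334 / 4.7032 = 0.2197
S_new/S_old = (A_new/A_old)^z = 0.61^0.2197 = exp(0.2197 × -0.4943) = 0.8971

90%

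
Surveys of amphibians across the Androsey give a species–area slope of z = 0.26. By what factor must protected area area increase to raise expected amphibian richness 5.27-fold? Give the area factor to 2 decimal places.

(A₂/A₁)^0.26 = 5.27, so A₂/A₁ = 5.27^(1/0.26) = 5.27^3.846
ln(A₂/A₁) = ln 5.27 / 0.26 = 1.6620 / 0.26 = 6.3924
A₂/A₁ = e^6.3924 ≈ 597.3

597.30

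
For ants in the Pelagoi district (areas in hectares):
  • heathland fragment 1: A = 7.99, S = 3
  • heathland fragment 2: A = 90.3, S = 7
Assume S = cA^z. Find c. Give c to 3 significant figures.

z = ln(S₂/S₁) / ln(A₂/A₁) = ln(7/3) / ln(90.3/7.99) = 0.8473 / 2.4249 = 0.3494
c = S₁ / A₁^z = 3 / 7.99^0.3494 = 3 / 2.067 = 1.451

1.45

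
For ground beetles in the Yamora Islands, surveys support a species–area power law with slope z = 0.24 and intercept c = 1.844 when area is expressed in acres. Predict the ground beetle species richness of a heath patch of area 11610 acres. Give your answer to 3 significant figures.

17.4

S = 1.844 × 11610^0.24 = 1.844 × 9.453 ≈ 17.43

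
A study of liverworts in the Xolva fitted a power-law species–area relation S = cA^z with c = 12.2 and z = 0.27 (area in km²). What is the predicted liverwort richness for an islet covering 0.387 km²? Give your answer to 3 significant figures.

9.44

S = 12.2 × 0.387^0.27
ln S = ln 12.2 + 0.27 × ln 0.387 = 2.5014 + 0.27 × -0.9493 = 2.2451
S = e^2.2451 ≈ 9.442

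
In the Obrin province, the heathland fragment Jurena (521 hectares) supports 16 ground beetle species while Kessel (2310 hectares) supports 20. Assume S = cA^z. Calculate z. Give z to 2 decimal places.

0.15

Taking logs: ln S = ln c + z ln A, so z = (ln S₂ − ln S₁)/(ln A₂ − ln A₁).
z = ln(20/16) / ln(2310/521) = ln(1.25) / ln(4.434) = 0.2231 / 1.4893 = 0.1498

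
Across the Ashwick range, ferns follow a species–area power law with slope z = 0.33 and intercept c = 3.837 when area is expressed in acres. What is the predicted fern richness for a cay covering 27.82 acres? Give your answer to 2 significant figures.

11

S = 3.837 × 27.82^0.33 = 3.837 × 2.997 ≈ 11.5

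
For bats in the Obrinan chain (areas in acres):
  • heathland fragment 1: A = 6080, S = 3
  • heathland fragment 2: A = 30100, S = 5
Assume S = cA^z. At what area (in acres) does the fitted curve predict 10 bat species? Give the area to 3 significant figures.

264000 acres

z = ln(5/3) / ln(30100/6080) = 0.5108 / 1.5995 = 0.3194
c = 3 / 6080^0.3194 = 3 / 16.16 = 0.1856
A = (10/0.1856)^(1/0.3194) ⇒ ln A = ln(53.87)/0.3194 = 12.4827
A = e^12.4827 ≈ 263734 acres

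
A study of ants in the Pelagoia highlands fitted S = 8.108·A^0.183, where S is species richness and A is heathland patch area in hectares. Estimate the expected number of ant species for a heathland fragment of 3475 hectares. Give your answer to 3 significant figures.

36.1

S = 8.108 × 3475^0.183
ln S = ln 8.108 + 0.183 × ln 3475 = 2.0929 + 0.183 × 8.1533 = 3.5849
S = e^3.5849 ≈ 36.05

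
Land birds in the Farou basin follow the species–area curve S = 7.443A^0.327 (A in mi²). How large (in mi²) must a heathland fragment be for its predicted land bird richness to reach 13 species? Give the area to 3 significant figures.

5.50 mi²

13 = 7.443 × A^0.327  ⇒  A^0.327 = 13/7.443 = 1.747
ln A = ln(1.747) / 0.327 = 0.5577 / 0.327 = 1.7054
A = e^1.7054 ≈ 5.504 mi²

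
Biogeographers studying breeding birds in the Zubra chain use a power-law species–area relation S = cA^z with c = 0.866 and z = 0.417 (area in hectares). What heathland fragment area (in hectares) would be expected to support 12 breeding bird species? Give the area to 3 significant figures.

12 = 0.866 × A^0.417  ⇒  A^0.417 = 12/0.866 = 13.86
ln A = ln(13.86) / 0.417 = 2.6288 / 0.417 = 6.3040
A = e^6.3040 ≈ 546.8 hectares

547 hectares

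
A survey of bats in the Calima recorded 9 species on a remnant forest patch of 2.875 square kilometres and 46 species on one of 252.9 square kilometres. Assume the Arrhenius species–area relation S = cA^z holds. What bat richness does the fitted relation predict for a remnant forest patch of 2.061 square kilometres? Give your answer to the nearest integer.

z = ln(46/9) / ln(252.9/2.875) = 1.6314 / 4.4769 = 0.3644
c = 9 / 2.875^0.3644 = 9 / 1.469 = 6.125
S₃ = 6.125 × 2.061^0.3644 = 6.125 × 1.302 ≈ 7.972

8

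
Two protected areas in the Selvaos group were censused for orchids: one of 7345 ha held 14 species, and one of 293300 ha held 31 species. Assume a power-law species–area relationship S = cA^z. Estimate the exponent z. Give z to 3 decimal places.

0.216

Taking logs: ln S = ln c + z ln A, so z = (ln S₂ − ln S₁)/(ln A₂ − ln A₁).
z = ln(31/14) / ln(293300/7345) = ln(2.214) / ln(39.93) = 0.7949 / 3.6872 = 0.2156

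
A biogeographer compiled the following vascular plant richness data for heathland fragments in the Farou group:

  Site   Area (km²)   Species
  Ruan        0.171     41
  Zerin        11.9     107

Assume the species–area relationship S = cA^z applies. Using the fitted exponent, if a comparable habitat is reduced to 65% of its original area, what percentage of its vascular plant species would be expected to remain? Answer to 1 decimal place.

z = ln(107/41) / ln(11.9/0.171) = 0.9593 / 4.2426 = 0.2261
S_new/S_old = (A_new/A_old)^z = 0.65^0.2261 = exp(0.2261 × -0.4308) = 0.9072

90.7%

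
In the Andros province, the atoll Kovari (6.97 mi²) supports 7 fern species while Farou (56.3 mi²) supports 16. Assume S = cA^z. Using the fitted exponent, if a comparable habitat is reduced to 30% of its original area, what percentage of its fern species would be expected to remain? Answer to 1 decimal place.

62.1%

z = ln(16/7) / ln(56.3/6.97) = 0.8267 / 2.0891 = 0.3957
S_new/S_old = (A_new/A_old)^z = 0.3^0.3957 = exp(0.3957 × -1.2040) = 0.621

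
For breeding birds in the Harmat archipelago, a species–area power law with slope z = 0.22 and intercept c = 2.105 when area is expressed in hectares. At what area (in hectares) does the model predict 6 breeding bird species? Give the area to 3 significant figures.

117 hectares

6 = 2.105 × A^0.22  ⇒  A^0.22 = 6/2.105 = 2.85
ln A = ln(2.85) / 0.22 = 1.0474 / 0.22 = 4.7611
A = e^4.7611 ≈ 116.9 hectares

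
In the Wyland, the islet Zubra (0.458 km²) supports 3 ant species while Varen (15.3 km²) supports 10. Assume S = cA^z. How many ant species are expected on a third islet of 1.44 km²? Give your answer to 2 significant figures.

z = ln(10/3) / ln(15.3/0.458) = 1.2040 / 3.5087 = 0.3431
c = 3 / 0.458^0.3431 = 3 / 0.7649 = 3.922
S₃ = 3.922 × 1.44^0.3431 = 3.922 × 1.133 ≈ 4.445

4.4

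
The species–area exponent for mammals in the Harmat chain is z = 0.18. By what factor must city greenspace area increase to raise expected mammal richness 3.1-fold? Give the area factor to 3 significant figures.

(A₂/A₁)^0.18 = 3.1, so A₂/A₁ = 3.1^(1/0.18) = 3.1^5.556
ln(A₂/A₁) = ln 3.1 / 0.18 = 1.1314 / 0.18 = 6.2856
A₂/A₁ = e^6.2856 ≈ 536.8

537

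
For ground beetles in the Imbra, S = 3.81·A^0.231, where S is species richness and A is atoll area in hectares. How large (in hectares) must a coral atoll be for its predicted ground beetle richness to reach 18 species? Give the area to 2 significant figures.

18 = 3.81 × A^0.231  ⇒  A^0.231 = 18/3.81 = 4.724
ln A = ln(4.724) / 0.231 = 1.5527 / 0.231 = 6.7218
A = e^6.7218 ≈ 830.3 hectares

830 hectares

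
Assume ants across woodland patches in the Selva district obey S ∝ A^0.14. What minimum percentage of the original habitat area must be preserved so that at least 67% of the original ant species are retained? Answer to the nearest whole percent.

Need (A_new/A_old)^0.14 = 0.67, so A_new/A_old = 0.67^(1/0.14) = 0.67^7.143
ln(A_new/A_old) = ln 0.67 / 0.14 = -0.4005 / 0.14 = -2.8606
A_new/A_old = e^-2.8606 ≈ 0.05724

6%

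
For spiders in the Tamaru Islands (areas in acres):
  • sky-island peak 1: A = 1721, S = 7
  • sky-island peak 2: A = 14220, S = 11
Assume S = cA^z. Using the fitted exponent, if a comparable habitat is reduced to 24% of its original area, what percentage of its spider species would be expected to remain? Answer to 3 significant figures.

z = ln(11/7) / ln(14220/1721) = 0.4520 / 2.1117 = 0.2140
S_new/S_old = (A_new/A_old)^z = 0.24^0.2140 = exp(0.2140 × -1.4271) = 0.7368

73.7%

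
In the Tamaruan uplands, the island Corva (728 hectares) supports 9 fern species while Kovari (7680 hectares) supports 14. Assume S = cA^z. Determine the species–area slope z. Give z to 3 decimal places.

0.188

Taking logs: ln S = ln c + z ln A, so z = (ln S₂ − ln S₁)/(ln A₂ − ln A₁).
z = ln(14/9) / ln(7680/728) = ln(1.556) / ln(10.55) = 0.4418 / 2.3561 = 0.1875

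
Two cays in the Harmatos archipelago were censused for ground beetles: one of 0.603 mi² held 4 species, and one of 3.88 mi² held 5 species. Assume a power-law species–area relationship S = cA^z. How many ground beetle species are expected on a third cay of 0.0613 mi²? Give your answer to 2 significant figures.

z = ln(5/4) / ln(3.88/0.603) = 0.2231 / 1.8617 = 0.1199
c = 4 / 0.603^0.1199 = 4 / 0.9412 = 4.25
S₃ = 4.25 × 0.0613^0.1199 = 4.25 × 0.7156 ≈ 3.041

3.0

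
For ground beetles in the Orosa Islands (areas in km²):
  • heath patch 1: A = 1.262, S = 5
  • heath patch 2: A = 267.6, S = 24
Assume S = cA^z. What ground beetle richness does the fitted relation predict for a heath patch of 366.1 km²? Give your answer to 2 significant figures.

26

z = ln(24/5) / ln(267.6/1.262) = 1.5686 / 5.3568 = 0.2928
c = 5 / 1.262^0.2928 = 5 / 1.071 = 4.671
S₃ = 4.671 × 366.1^0.2928 = 4.671 × 5.632 ≈ 26.31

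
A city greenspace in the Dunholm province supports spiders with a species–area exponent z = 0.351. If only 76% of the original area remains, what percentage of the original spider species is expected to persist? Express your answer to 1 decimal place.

90.8%

S_new/S_old = (A_new/A_old)^z = 0.76^0.351
= exp(0.351 × ln 0.76) = exp(0.351 × -0.2744) = exp(-0.0963) ≈ 0.9082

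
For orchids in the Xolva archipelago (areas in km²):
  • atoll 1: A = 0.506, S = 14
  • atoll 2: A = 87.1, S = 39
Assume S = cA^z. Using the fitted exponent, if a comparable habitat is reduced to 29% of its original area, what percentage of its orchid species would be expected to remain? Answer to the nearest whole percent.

78%

z = ln(39/14) / ln(87.1/0.506) = 1.0245 / 5.1483 = 0.1990
S_new/S_old = (A_new/A_old)^z = 0.29^0.1990 = exp(0.1990 × -1.2379) = 0.7817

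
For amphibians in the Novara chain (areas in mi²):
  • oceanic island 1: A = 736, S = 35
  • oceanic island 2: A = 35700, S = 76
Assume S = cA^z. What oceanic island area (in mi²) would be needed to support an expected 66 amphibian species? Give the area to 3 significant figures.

z = ln(76/35) / ln(35700/736) = 0.7754 / 3.8817 = 0.1998
c = 35 / 736^0.1998 = 35 / 3.738 = 9.363
A = (66/9.363)^(1/0.1998) ⇒ ln A = ln(7.049)/0.1998 = 9.7766
A = e^9.7766 ≈ 17618 mi²

17600 mi²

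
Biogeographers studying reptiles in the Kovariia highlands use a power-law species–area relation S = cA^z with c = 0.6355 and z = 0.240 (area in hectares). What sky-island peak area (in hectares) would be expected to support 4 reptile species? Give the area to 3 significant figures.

2130 hectares

4 = 0.6355 × A^0.24  ⇒  A^0.24 = 4/0.6355 = 6.294
ln A = ln(6.294) / 0.24 = 1.8396 / 0.24 = 7.6652
A = e^7.6652 ≈ 2133 hectares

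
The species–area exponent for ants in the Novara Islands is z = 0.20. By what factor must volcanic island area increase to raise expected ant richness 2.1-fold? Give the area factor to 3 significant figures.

40.8

(A₂/A₁)^0.2 = 2.1, so A₂/A₁ = 2.1^(1/0.2) = 2.1^5
ln(A₂/A₁) = ln 2.1 / 0.2 = 0.7419 / 0.2 = 3.7097
A₂/A₁ = e^3.7097 ≈ 40.84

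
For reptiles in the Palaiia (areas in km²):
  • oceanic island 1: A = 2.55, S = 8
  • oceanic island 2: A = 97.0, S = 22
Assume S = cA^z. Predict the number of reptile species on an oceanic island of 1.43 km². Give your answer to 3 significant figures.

z = ln(22/8) / ln(97/2.55) = 1.0116 / 3.6386 = 0.2780
c = 8 / 2.55^0.2780 = 8 / 1.297 = 6.167
S₃ = 6.167 × 1.43^0.2780 = 6.167 × 1.105 ≈ 6.812

6.81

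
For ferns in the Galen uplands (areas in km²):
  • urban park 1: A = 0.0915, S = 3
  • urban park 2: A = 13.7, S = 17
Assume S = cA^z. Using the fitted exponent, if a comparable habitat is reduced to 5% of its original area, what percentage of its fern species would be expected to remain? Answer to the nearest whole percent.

z = ln(17/3) / ln(13.7/0.0915) = 1.7346 / 5.0088 = 0.3463
S_new/S_old = (A_new/A_old)^z = 0.05^0.3463 = exp(0.3463 × -2.9957) = 0.3544

35%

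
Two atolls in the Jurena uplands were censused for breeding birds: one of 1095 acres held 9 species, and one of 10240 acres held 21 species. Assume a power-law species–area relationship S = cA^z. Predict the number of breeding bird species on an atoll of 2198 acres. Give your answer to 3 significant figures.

11.7

z = ln(21/9) / ln(10240/1095) = 0.8473 / 2.2355 = 0.3790
c = 9 / 1095^0.3790 = 9 / 14.19 = 0.6343
S₃ = 0.6343 × 2198^0.3790 = 0.6343 × 18.48 ≈ 11.72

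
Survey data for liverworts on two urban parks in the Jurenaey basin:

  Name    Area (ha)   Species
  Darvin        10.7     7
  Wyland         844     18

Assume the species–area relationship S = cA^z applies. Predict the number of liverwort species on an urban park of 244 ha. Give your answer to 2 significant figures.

14

z = ln(18/7) / ln(844/10.7) = 0.9445 / 4.3679 = 0.2162
c = 7 / 10.7^0.2162 = 7 / 1.669 = 4.193
S₃ = 4.193 × 244^0.2162 = 4.193 × 3.283 ≈ 13.76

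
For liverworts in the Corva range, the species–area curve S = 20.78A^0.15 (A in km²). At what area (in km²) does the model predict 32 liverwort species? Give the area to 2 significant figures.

18 km²

32 = 20.78 × A^0.15  ⇒  A^0.15 = 32/20.78 = 1.54
ln A = ln(1.54) / 0.15 = 0.4317 / 0.15 = 2.8783
A = e^2.8783 ≈ 17.78 km²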